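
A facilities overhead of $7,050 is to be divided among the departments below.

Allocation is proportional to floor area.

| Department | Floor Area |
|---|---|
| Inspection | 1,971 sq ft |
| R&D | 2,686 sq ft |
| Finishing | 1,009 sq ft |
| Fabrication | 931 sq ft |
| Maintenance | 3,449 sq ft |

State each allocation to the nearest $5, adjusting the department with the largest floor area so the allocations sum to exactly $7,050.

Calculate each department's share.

Combined floor area = 1,971 + 2,686 + 1,009 + 931 + 3,449 = 10,046.
Raw shares: Inspection 1,383.19; R&D 1,884.96; Finishing 708.09; Fabrication 653.35; Maintenance 2,420.41.
At nearest $5: Inspection $1,385; R&D $1,885; Finishing $710; Fabrication $655; Maintenance $2,420. Sum = $7,055.
Difference $7,050 − $7,055 = −$5 applied to largest floor area (Maintenance): Maintenance becomes $2,415.

Inspection: $1,385 | R&D: $1,885 | Finishing: $710 | Fabrication: $655 | Maintenance: $2,415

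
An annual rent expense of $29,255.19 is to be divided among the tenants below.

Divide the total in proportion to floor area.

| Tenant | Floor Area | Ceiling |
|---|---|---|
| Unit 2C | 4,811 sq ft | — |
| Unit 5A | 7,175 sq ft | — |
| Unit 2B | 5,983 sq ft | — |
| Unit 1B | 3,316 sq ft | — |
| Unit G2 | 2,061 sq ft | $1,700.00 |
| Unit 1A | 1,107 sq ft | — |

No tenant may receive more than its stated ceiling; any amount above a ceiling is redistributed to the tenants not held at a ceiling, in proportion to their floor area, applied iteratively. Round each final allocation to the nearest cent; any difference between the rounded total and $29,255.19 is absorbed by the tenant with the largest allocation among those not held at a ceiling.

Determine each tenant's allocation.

Floor area total: 24,453.
Pro-rata shares before constraints: Unit 2C 5,755.8058; Unit 5A 8,584.0587; Unit 2B 7,157.9684; Unit 1B 3,967.2110; Unit G2 2,465.7484; Unit 1A 1,324.3976.
Capped: Unit G2 ($1,700.00); residual $27,555.19 reallocated over remaining floor area 22,392.
Redistributed shares: Unit 2C 5,920.3295 → $5,920.33; Unit 5A 8,829.4252 → $8,829.43; Unit 2B 7,362.5715 → $7,362.57; Unit 1B 4,080.6096 → $4,080.61; Unit 1A 1,362.2542 → $1,362.25.

Unit 2C: $5,920.33 | Unit 5A: $8,829.43 | Unit 2B: $7,362.57 | Unit 1B: $4,080.61 | Unit G2: $1,700.00 | Unit 1A: $1,362.25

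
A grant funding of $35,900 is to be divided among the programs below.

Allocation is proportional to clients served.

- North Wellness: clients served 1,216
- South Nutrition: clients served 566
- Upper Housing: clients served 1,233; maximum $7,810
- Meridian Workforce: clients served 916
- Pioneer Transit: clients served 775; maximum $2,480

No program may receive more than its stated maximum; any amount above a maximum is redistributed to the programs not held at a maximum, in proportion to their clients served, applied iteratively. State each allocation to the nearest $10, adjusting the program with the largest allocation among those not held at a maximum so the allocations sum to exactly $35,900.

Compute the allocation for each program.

North Wellness: $11,550 | South Nutrition: $5,370 | Upper Housing: $7,810 | Meridian Workforce: $8,690 | Pioneer Transit: $2,480

Clients served total: 4,706.
Proportional shares (ignoring caps): North Wellness 9,276.33; South Nutrition 4,317.76; Upper Housing 9,406.01; Meridian Workforce 6,987.76; Pioneer Transit 5,912.13.
Held at cap: Upper Housing ($7,810), Pioneer Transit ($2,480); residual $25,610 reallocated over remaining clients served 2,698.
Shares after redistribution: North Wellness 11,542.54 → $11,540; South Nutrition 5,372.59 → $5,370; Meridian Workforce 8,694.87 → $8,690.
Rounding difference +$10 applied to North Wellness → $11,550.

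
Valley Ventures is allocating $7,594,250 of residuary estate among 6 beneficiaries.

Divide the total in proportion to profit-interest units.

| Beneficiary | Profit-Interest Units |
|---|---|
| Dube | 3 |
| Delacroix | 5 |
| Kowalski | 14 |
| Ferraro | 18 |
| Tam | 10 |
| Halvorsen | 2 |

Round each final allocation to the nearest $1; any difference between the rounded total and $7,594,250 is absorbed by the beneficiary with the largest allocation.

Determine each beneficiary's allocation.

Profit-interest units total: 52.
Pro-rata amounts: Dube 3/52 × $7,594,250 = 438,129.81; Delacroix 5/52 × $7,594,250 = 730,216.35; Kowalski 14/52 × $7,594,250 = 2,044,605.77; Ferraro 18/52 × $7,594,250 = 2,628,778.85; Tam 10/52 × $7,594,250 = 1,460,432.69; Halvorsen 2/52 × $7,594,250 = 292,086.54.
At nearest $1: Dube $438,130; Delacroix $730,216; Kowalski $2,044,606; Ferraro $2,628,779; Tam $1,460,433; Halvorsen $292,087. Sum = $7,594,251.
Difference $7,594,250 − $7,594,251 = −$1 applied to largest allocation (Ferraro): Ferraro becomes $2,628,778.

Dube: $438,130 · Delacroix: $730,216 · Kowalski: $2,044,606 · Ferraro: $2,628,778 · Tam: $1,460,433 · Halvorsen: $292,087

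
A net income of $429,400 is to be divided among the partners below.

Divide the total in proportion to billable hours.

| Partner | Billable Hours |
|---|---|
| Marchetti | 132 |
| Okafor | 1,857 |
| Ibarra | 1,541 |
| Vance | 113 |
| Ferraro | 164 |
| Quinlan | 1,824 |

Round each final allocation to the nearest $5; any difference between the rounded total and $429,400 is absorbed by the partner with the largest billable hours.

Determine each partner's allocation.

Marchetti: $10,065; Okafor: $141,615; Ibarra: $117,510; Vance: $8,615; Ferraro: $12,505; Quinlan: $139,090

Total billable hours = 132 + 1,857 + 1,541 + 113 + 164 + 1,824 = 5,631.
Raw shares: Marchetti 10,065.85; Okafor 141,608.20; Ibarra 117,511.17; Vance 8,616.98; Ferraro 12,506.06; Quinlan 139,091.74.
Rounded to nearest $5: Marchetti $10,065; Okafor $141,610; Ibarra $117,510; Vance $8,615; Ferraro $12,505; Quinlan $139,090. Sum = $429,395.
Difference $429,400 − $429,395 = +$5 applied to largest billable hours (Okafor): Okafor becomes $141,615.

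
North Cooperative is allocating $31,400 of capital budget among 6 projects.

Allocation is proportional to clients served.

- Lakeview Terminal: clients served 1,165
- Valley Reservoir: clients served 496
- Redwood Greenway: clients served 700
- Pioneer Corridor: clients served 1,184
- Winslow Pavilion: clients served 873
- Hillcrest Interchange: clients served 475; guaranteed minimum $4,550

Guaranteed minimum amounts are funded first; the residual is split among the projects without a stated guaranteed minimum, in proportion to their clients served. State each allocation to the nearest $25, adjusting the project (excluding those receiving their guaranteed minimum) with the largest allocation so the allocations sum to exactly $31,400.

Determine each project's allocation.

Guaranteed amounts: Hillcrest Interchange $4,550. Residual $26,850.
Residual split over remaining clients served 4,418: Lakeview Terminal 7,080.18 → $7,075; Valley Reservoir 3,014.40 → $3,025; Redwood Greenway 4,254.19 → $4,250; Pioneer Corridor 7,195.65 → $7,200; Winslow Pavilion 5,305.58 → $5,300.

Lakeview Terminal: $7,075 · Valley Reservoir: $3,025 · Redwood Greenway: $4,250 · Pioneer Corridor: $7,200 · Winslow Pavilion: $5,300 · Hillcrest Interchange: $4,550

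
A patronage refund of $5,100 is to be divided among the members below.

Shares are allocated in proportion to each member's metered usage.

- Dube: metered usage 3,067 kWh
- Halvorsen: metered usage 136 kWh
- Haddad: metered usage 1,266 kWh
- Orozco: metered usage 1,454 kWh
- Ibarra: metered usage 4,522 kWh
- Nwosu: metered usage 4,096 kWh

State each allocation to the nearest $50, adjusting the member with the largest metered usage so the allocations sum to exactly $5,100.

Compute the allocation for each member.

Sum of metered usage: 14,541.
Proportional shares: Dube 3,067/14,541 × $5,100 = 1,075.70; Halvorsen 136/14,541 × $5,100 = 47.70; Haddad 1,266/14,541 × $5,100 = 444.03; Orozco 1,454/14,541 × $5,100 = 509.96; Ibarra 4,522/14,541 × $5,100 = 1,586.01; Nwosu 4,096/14,541 × $5,100 = 1,436.60.
At nearest $50: Dube $1,100; Halvorsen $50; Haddad $450; Orozco $500; Ibarra $1,600; Nwosu $1,450. Sum = $5,150.
Difference $5,100 − $5,150 = −$50 applied to largest metered usage (Ibarra): Ibarra becomes $1,550.

Dube: $1,100 · Halvorsen: $50 · Haddad: $450 · Orozco: $500 · Ibarra: $1,550 · Nwosu: $1,450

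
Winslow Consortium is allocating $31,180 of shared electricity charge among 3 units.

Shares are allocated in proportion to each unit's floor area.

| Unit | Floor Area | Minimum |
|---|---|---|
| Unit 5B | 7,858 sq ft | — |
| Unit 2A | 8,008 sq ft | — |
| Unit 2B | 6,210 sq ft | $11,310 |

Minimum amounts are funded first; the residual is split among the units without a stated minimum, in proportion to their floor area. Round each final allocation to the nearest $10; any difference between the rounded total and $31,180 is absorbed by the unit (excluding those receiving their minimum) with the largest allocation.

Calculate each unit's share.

Unit 5B: $9,840 · Unit 2A: $10,030 · Unit 2B: $11,310

Guaranteed amounts: Unit 2B $11,310. Residual $19,870.
Residual split over remaining floor area 15,866: Unit 5B 9,841.07 → $9,840; Unit 2A 10,028.93 → $10,030.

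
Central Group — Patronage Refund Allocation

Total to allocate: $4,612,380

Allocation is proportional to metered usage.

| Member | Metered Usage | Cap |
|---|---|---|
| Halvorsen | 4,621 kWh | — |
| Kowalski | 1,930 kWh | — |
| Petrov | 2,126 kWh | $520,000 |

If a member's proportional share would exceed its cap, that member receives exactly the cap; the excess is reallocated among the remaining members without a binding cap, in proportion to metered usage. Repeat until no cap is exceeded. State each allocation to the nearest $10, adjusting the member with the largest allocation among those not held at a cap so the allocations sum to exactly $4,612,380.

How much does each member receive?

Combined metered usage = 8,677.
Pro-rata shares before constraints: Halvorsen 2,456,356.80; Kowalski 1,025,918.34; Petrov 1,130,104.86.
Cap binds for Petrov ($520,000); balance $4,092,380 reallocated over remaining metered usage 6,551.
Remaining shares: Halvorsen 2,886,717.75 → $2,886,720; Kowalski 1,205,662.25 → $1,205,660.

Halvorsen: $2,886,720 | Kowalski: $1,205,660 | Petrov: $520,000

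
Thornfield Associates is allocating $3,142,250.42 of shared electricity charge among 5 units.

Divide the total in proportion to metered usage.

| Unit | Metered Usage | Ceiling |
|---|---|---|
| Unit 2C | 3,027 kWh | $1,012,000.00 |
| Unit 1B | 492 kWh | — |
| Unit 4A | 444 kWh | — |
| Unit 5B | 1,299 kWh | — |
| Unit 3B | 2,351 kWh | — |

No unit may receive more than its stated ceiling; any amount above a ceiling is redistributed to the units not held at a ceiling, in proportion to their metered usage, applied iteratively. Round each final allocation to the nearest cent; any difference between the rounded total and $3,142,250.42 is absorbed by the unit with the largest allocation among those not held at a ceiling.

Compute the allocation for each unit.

Unit 2C: $1,012,000.00; Unit 1B: $228,539.73; Unit 4A: $206,243.17; Unit 5B: $603,400.63; Unit 3B: $1,092,066.89

Total metered usage = 7,613.
Proportional shares (ignoring caps): Unit 2C 1,249,388.1546; Unit 1B 203,072.0093; Unit 4A 183,260.1059; Unit 5B 536,159.6343; Unit 3B 970,370.5159.
Held at cap: Unit 2C ($1,012,000.00); residual $2,130,250.42 reallocated over remaining metered usage 4,586.
Shares after redistribution: Unit 1B 228,539.7311 → $228,539.73; Unit 4A 206,243.1719 → $206,243.17; Unit 5B 603,400.6314 → $603,400.63; Unit 3B 1,092,066.8856 → $1,092,066.89.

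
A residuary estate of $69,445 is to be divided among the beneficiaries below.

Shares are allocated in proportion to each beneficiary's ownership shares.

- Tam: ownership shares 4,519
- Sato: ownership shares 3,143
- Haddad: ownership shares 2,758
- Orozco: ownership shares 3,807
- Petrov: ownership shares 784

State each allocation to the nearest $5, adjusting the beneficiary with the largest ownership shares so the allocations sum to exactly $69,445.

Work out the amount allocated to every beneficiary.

Tam: $20,910 · Sato: $14,540 · Haddad: $12,760 · Orozco: $17,610 · Petrov: $3,625

Sum of ownership shares: 15,011.
Unrounded shares: Tam 4,519/15,011 × $69,445 = 20,906.13; Sato 3,143/15,011 × $69,445 = 14,540.38; Haddad 2,758/15,011 × $69,445 = 12,759.26; Orozco 3,807/15,011 × $69,445 = 17,612.23; Petrov 784/15,011 × $69,445 = 3,627.00.
After rounding ($5): Tam $20,905; Sato $14,540; Haddad $12,760; Orozco $17,610; Petrov $3,625. Sum = $69,440.
Difference $69,445 − $69,440 = +$5 applied to largest ownership shares (Tam): Tam becomes $20,910.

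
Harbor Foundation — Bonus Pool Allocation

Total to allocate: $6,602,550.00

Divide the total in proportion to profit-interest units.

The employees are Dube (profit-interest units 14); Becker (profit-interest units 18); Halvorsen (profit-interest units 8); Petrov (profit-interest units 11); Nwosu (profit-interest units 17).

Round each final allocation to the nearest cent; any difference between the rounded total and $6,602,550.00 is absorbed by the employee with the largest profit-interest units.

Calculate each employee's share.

Sum of profit-interest units: 14 + 18 + 8 + 11 + 17 = 68.
Pro-rata amounts: Dube 1,359,348.5294; Becker 1,747,733.8235; Halvorsen 776,770.5882; Petrov 1,068,059.5588; Nwosu 1,650,637.5000.
Rounded to nearest cent: Dube $1,359,348.53; Becker $1,747,733.82; Halvorsen $776,770.59; Petrov $1,068,059.56; Nwosu $1,650,637.50. Sum = $6,602,550.00.
No rounding difference to absorb.

Dube: $1,359,348.53 · Becker: $1,747,733.82 · Halvorsen: $776,770.59 · Petrov: $1,068,059.56 · Nwosu: $1,650,637.50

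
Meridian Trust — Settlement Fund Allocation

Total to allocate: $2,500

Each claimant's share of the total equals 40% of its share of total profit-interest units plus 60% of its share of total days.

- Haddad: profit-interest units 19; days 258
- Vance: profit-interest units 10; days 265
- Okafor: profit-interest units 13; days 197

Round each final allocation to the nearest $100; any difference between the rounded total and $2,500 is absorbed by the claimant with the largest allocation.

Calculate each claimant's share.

Profit-interest units total 42; days total 720.
Composite weights (40% profit-interest units + 60% days): Haddad 0.3960; Vance 0.3161; Okafor 0.2880.
Proportional shares: Haddad 989.88; Vance 790.18; Okafor 719.94.
After rounding ($100): Haddad $1,000; Vance $800; Okafor $700. Sum = $2,500.
No rounding difference to absorb.

Haddad: $1,000 | Vance: $800 | Okafor: $700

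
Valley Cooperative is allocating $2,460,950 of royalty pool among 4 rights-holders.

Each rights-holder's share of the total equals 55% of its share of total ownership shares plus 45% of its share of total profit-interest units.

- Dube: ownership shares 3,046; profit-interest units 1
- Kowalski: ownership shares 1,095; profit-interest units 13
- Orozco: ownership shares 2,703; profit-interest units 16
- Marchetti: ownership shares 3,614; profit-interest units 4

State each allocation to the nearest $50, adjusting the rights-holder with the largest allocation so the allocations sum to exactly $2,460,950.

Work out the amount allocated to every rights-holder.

Dube: $426,800 | Kowalski: $565,150 | Orozco: $870,950 | Marchetti: $598,050

Totals — ownership shares 10,458, profit-interest units 34.
Combined weights (55% ownership shares + 45% profit-interest units): Dube 0.1734; Kowalski 0.2296; Orozco 0.3539; Marchetti 0.2430.
Unrounded shares: Dube 426,798.74; Kowalski 565,148.10; Orozco 870,977.06; Marchetti 598,026.10.
After rounding ($50): Dube $426,800; Kowalski $565,150; Orozco $871,000; Marchetti $598,050. Sum = $2,461,000.
Difference $2,460,950 − $2,461,000 = −$50 applied to largest allocation (Orozco): Orozco becomes $870,950.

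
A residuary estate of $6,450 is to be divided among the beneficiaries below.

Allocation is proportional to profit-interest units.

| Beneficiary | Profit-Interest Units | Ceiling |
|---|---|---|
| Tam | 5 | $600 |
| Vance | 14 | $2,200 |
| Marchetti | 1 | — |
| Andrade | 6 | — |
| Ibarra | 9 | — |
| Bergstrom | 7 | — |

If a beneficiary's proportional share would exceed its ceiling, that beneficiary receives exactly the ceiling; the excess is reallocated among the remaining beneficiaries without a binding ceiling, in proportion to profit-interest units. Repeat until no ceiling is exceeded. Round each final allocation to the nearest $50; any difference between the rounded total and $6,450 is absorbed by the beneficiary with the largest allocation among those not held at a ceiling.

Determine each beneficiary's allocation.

Tam: $600; Vance: $2,200; Marchetti: $150; Andrade: $950; Ibarra: $1,450; Bergstrom: $1,100

Total profit-interest units = 42.
Proportional shares (ignoring caps): Tam 767.86; Vance 2,150.00; Marchetti 153.57; Andrade 921.43; Ibarra 1,382.14; Bergstrom 1,075.00.
Cap binds for Tam ($600); remaining pool $5,850 reallocated over remaining profit-interest units 37.
Cap binds for Vance ($2,200); remaining pool $3,650 reallocated over remaining profit-interest units 23.
Shares after redistribution: Marchetti 158.70 → $150; Andrade 952.17 → $950; Ibarra 1,428.26 → $1,450; Bergstrom 1,110.87 → $1,100.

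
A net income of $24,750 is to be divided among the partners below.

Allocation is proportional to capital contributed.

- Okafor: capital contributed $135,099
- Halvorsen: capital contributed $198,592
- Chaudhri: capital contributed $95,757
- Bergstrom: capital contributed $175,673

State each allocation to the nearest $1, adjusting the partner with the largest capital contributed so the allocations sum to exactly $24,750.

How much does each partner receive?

Okafor: $5,526 | Halvorsen: $8,122 | Chaudhri: $3,917 | Bergstrom: $7,185

Capital contributed total: 135,099 + 198,592 + 95,757 + 175,673 = 605,121.
Pro-rata amounts: Okafor 5,525.67; Halvorsen 8,122.59; Chaudhri 3,916.55; Bergstrom 7,185.19.
After rounding ($1): Okafor $5,526; Halvorsen $8,123; Chaudhri $3,917; Bergstrom $7,185. Sum = $24,751.
Difference $24,750 − $24,751 = −$1 applied to largest capital contributed (Halvorsen): Halvorsen becomes $8,122.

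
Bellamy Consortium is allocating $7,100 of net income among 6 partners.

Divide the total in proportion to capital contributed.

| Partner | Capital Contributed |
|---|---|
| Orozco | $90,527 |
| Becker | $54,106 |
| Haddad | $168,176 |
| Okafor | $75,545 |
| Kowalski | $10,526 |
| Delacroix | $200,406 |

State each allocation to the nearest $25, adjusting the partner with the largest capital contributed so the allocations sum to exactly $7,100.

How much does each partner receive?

Sum of capital contributed: 90,527 + 54,106 + 168,176 + 75,545 + 10,526 + 200,406 = 599,286.
Raw shares: Orozco 1,072.51; Becker 641.02; Haddad 1,992.45; Okafor 895.01; Kowalski 124.71; Delacroix 2,374.30.
After rounding ($25): Orozco $1,075; Becker $650; Haddad $2,000; Okafor $900; Kowalski $125; Delacroix $2,375. Sum = $7,125.
Difference $7,100 − $7,125 = −$25 applied to largest capital contributed (Delacroix): Delacroix becomes $2,350.

Orozco: $1,075; Becker: $650; Haddad: $2,000; Okafor: $900; Kowalski: $125; Delacroix: $2,350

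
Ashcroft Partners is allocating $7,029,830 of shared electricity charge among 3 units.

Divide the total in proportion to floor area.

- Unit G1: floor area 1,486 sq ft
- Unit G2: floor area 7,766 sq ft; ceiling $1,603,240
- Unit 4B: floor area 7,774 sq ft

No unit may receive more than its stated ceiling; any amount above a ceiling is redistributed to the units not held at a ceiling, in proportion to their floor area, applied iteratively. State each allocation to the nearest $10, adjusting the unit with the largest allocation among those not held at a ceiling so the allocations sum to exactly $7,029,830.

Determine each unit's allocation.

Unit G1: $870,830 | Unit G2: $1,603,240 | Unit 4B: $4,555,760

Sum of floor area: 17,026.
Proportional shares (ignoring caps): Unit G1 613,551.47; Unit G2 3,206,487.71; Unit 4B 3,209,790.82.
Held at cap: Unit G2 ($1,603,240); residual $5,426,590 reallocated over remaining floor area 9,260.
Remaining shares: Unit G1 870,832.91 → $870,830; Unit 4B 4,555,757.09 → $4,555,760.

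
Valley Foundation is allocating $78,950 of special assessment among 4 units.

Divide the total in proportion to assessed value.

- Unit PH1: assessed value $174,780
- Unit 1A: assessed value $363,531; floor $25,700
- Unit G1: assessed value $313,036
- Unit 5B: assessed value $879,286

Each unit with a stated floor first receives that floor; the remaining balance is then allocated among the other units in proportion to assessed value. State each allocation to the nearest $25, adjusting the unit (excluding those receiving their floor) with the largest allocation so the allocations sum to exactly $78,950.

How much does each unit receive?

Guaranteed amounts: Unit 1A $25,700. Balance $53,250.
Balance split over remaining assessed value 1,367,102: Unit PH1 6,807.86 → $6,800; Unit G1 12,193.07 → $12,200; Unit 5B 34,249.08 → $34,250.

Unit PH1: $6,800 · Unit 1A: $25,700 · Unit G1: $12,200 · Unit 5B: $34,250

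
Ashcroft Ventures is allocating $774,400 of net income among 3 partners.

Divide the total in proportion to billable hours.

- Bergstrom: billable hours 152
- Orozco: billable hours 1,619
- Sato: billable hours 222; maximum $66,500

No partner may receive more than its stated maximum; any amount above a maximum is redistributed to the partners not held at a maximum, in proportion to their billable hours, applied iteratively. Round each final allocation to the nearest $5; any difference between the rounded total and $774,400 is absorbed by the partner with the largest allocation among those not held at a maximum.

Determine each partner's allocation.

Total billable hours = 1,993.
Pro-rata shares before constraints: Bergstrom 59,061.11; Orozco 629,078.58; Sato 86,260.31.
Capped: Sato ($66,500); remaining pool $707,900 reallocated over remaining billable hours 1,771.
Shares after redistribution: Bergstrom 60,757.09 → $60,755; Orozco 647,142.91 → $647,145.

Bergstrom: $60,755 · Orozco: $647,145 · Sato: $66,500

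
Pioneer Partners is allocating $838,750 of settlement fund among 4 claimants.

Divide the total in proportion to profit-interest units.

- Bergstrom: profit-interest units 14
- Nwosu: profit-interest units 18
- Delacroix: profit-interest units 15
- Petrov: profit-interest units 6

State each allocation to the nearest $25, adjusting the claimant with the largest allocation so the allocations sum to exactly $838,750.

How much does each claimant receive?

Bergstrom: $221,550 · Nwosu: $284,875 · Delacroix: $237,375 · Petrov: $94,950

Combined profit-interest units = 53.
Unrounded shares: Bergstrom 14/53 × $838,750 = 221,556.60; Nwosu 18/53 × $838,750 = 284,858.49; Delacroix 15/53 × $838,750 = 237,382.08; Petrov 6/53 × $838,750 = 94,952.83.
Rounded to nearest $25: Bergstrom $221,550; Nwosu $284,850; Delacroix $237,375; Petrov $94,950. Sum = $838,725.
Difference $838,750 − $838,725 = +$25 applied to largest allocation (Nwosu): Nwosu becomes $284,875.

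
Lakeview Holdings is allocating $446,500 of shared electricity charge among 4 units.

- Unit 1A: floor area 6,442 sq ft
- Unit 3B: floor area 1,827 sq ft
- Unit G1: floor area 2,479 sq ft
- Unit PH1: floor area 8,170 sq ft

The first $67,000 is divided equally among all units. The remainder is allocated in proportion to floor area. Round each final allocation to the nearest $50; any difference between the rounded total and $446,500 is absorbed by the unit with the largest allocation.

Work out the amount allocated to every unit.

First tranche $67,000 split equally: $16,750 each.
Remainder $379,500 by floor area (total 18,918): Unit 1A 129,228.20 → $129,250; Unit 3B 36,650.10 → $36,650; Unit G1 49,729.38 → $49,750; Unit PH1 163,892.32 → $163,900.
Rounding difference −$50 on remainder applied to Unit PH1.
Totals: Unit 1A $16,750 + $129,250 = $146,000; Unit 3B $16,750 + $36,650 = $53,400; Unit G1 $16,750 + $49,750 = $66,500; Unit PH1 $16,750 + $163,850 = $180,600.

Unit 1A: $146,000 | Unit 3B: $53,400 | Unit G1: $66,500 | Unit PH1: $180,600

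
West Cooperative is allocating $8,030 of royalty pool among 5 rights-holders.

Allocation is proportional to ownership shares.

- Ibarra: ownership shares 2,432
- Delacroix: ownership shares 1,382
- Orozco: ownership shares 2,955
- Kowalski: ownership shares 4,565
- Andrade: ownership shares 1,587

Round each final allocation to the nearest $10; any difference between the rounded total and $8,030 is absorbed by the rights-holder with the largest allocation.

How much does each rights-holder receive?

Total ownership shares = 12,921.
Raw shares: Ibarra 2,432/12,921 × $8,030 = 1,511.41; Delacroix 1,382/12,921 × $8,030 = 858.87; Orozco 2,955/12,921 × $8,030 = 1,836.44; Kowalski 4,565/12,921 × $8,030 = 2,837.01; Andrade 1,587/12,921 × $8,030 = 986.27.
After rounding ($10): Ibarra $1,510; Delacroix $860; Orozco $1,840; Kowalski $2,840; Andrade $990. Sum = $8,040.
Difference $8,030 − $8,040 = −$10 applied to largest allocation (Kowalski): Kowalski becomes $2,830.

Ibarra: $1,510; Delacroix: $860; Orozco: $1,840; Kowalski: $2,830; Andrade: $990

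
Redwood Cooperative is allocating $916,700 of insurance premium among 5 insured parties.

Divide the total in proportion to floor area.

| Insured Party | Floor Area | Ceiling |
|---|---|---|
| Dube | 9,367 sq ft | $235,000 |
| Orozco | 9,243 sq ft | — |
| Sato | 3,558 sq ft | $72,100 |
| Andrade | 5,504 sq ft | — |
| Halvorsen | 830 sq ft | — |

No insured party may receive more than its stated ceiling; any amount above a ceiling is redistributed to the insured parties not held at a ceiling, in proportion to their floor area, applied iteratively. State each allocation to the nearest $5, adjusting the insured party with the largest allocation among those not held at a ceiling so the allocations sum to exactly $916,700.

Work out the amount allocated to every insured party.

Dube: $235,000; Orozco: $361,725; Sato: $72,100; Andrade: $215,395; Halvorsen: $32,480

Sum of floor area: 28,502.
Unconstrained shares: Dube 301,267.59; Orozco 297,279.42; Sato 114,434.73; Andrade 177,023.25; Halvorsen 26,695.00.
Cap binds for Dube ($235,000), Sato ($72,100); remaining pool $609,600 reallocated over remaining floor area 15,577.
Redistributed shares: Orozco 361,721.31 → $361,720; Andrade 215,396.96 → $215,395; Halvorsen 32,481.74 → $32,480.
Rounding difference +$5 applied to Orozco → $361,725.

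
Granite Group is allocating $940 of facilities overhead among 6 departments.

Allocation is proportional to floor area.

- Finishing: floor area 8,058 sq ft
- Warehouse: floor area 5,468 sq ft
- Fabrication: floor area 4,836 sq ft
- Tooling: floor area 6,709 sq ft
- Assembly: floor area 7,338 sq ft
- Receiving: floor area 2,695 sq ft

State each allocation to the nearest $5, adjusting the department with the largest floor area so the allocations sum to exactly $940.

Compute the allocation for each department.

Finishing: $220; Warehouse: $145; Fabrication: $130; Tooling: $180; Assembly: $195; Receiving: $70

Total floor area = 35,104.
Proportional shares: Finishing 8,058/35,104 × $940 = 215.77; Warehouse 5,468/35,104 × $940 = 146.42; Fabrication 4,836/35,104 × $940 = 129.50; Tooling 6,709/35,104 × $940 = 179.65; Assembly 7,338/35,104 × $940 = 196.49; Receiving 2,695/35,104 × $940 = 72.17.
After rounding ($5): Finishing $215; Warehouse $145; Fabrication $130; Tooling $180; Assembly $195; Receiving $70. Sum = $935.
Difference $940 − $935 = +$5 applied to largest floor area (Finishing): Finishing becomes $220.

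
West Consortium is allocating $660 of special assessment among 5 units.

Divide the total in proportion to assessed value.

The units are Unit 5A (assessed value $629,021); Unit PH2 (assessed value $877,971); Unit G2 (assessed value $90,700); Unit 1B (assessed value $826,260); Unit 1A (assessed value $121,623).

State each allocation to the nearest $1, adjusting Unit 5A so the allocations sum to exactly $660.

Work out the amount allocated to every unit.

Unit 5A: $162; Unit PH2: $228; Unit G2: $24; Unit 1B: $214; Unit 1A: $32

Total assessed value = 2,545,575.
Unrounded shares: Unit 5A 629,021/2,545,575 × $660 = 163.09; Unit PH2 877,971/2,545,575 × $660 = 227.63; Unit G2 90,700/2,545,575 × $660 = 23.52; Unit 1B 826,260/2,545,575 × $660 = 214.23; Unit 1A 121,623/2,545,575 × $660 = 31.53.
After rounding ($1): Unit 5A $163; Unit PH2 $228; Unit G2 $24; Unit 1B $214; Unit 1A $32. Sum = $661.
Difference $660 − $661 = −$1 applied to Unit 5A: Unit 5A becomes $162.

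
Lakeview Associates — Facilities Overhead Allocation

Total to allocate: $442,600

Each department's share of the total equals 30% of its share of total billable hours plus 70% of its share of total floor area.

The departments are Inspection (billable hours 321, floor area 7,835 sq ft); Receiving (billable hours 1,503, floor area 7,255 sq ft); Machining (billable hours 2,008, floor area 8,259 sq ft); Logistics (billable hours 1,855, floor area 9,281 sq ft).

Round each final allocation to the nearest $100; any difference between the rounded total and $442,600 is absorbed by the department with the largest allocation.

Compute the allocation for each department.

Totals — billable hours 5,687, floor area 32,630.
Composite weights (30% billable hours + 70% floor area): Inspection 0.1850; Receiving 0.2349; Machining 0.2831; Logistics 0.2970.
Proportional shares: Inspection 81,887.58; Receiving 103,977.84; Machining 125,301.49; Logistics 131,433.08.
At nearest $100: Inspection $81,900; Receiving $104,000; Machining $125,300; Logistics $131,400. Sum = $442,600.
No rounding difference to absorb.

Inspection: $81,900 · Receiving: $104,000 · Machining: $125,300 · Logistics: $131,400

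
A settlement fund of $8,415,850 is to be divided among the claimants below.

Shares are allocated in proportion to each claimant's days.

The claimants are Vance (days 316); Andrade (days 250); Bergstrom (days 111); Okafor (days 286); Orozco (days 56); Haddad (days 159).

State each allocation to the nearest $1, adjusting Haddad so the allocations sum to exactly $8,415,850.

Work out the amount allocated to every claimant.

Vance: $2,257,562 | Andrade: $1,786,046 | Bergstrom: $793,005 | Okafor: $2,043,237 | Orozco: $400,074 | Haddad: $1,135,926

Sum of days: 1,178.
Unrounded shares: Vance 316/1,178 × $8,415,850 = 2,257,562.48; Andrade 250/1,178 × $8,415,850 = 1,786,046.26; Bergstrom 111/1,178 × $8,415,850 = 793,004.54; Okafor 286/1,178 × $8,415,850 = 2,043,236.93; Orozco 56/1,178 × $8,415,850 = 400,074.36; Haddad 159/1,178 × $8,415,850 = 1,135,925.42.
At nearest $1: Vance $2,257,562; Andrade $1,786,046; Bergstrom $793,005; Okafor $2,043,237; Orozco $400,074; Haddad $1,135,925. Sum = $8,415,849.
Difference $8,415,850 − $8,415,849 = +$1 applied to Haddad: Haddad becomes $1,135,926.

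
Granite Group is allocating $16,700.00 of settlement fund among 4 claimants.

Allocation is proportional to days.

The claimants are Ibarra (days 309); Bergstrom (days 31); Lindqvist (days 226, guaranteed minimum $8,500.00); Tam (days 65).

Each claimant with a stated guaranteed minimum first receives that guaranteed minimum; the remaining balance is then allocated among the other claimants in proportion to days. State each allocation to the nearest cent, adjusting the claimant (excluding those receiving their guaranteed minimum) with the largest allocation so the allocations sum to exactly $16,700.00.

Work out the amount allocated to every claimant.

Fund the minimums — Lindqvist $8,500.00. Balance $8,200.00.
Balance split over remaining days 405: Ibarra 6,256.2963 → $6,256.30; Bergstrom 627.6543 → $627.65; Tam 1,316.0494 → $1,316.05.

Ibarra: $6,256.30; Bergstrom: $627.65; Lindqvist: $8,500.00; Tam: $1,316.05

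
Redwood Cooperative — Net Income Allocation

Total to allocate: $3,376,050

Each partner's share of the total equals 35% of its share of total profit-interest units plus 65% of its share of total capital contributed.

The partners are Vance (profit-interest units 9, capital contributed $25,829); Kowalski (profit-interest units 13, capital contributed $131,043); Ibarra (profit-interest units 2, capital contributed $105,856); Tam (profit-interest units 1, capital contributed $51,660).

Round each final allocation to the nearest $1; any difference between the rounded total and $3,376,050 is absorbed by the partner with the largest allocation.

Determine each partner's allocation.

Vance: $605,669; Kowalski: $1,529,123; Ibarra: $833,406; Tam: $407,852

Totals — profit-interest units 25, capital contributed 314,388.
Composite weights (35% profit-interest units + 65% capital contributed): Vance 0.1794; Kowalski 0.4529; Ibarra 0.2469; Tam 0.1208.
Unrounded shares: Vance 605,669.07; Kowalski 1,529,123.02; Ibarra 833,405.71; Tam 407,852.20.
Rounded to nearest $1: Vance $605,669; Kowalski $1,529,123; Ibarra $833,406; Tam $407,852. Sum = $3,376,050.
Rounded total matches; no reconciliation needed.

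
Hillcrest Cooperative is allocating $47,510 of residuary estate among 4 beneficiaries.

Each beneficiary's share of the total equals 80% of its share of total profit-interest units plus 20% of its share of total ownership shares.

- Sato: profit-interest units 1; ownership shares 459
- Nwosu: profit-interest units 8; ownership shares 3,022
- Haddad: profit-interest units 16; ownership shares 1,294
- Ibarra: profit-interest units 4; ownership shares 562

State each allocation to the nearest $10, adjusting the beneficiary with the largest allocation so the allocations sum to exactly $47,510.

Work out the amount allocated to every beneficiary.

Sato: $2,130 | Nwosu: $15,870 | Haddad: $23,270 | Ibarra: $6,240

Profit-interest units total 29; ownership shares total 5,337.
Composite weights (80% profit-interest units + 20% ownership shares): Sato 0.0448; Nwosu 0.3339; Haddad 0.4899; Ibarra 0.1314.
Unrounded shares: Sato 2,127.82; Nwosu 15,865.34; Haddad 23,273.77; Ibarra 6,243.07.
After rounding ($10): Sato $2,130; Nwosu $15,870; Haddad $23,270; Ibarra $6,240. Sum = $47,510.
Rounded total matches; no reconciliation needed.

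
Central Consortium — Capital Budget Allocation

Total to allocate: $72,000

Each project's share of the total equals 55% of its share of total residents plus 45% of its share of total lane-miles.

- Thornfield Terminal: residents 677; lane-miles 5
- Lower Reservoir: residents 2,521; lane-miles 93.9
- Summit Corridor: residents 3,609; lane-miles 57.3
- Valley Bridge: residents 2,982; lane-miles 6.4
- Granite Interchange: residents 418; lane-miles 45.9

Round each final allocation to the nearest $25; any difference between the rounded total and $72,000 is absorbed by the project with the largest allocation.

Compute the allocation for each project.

Totals — residents 10,207, lane-miles 208.5.
Blended shares (55% residents + 45% lane-miles): Thornfield Terminal 0.0473; Lower Reservoir 0.3385; Summit Corridor 0.3181; Valley Bridge 0.1745; Granite Interchange 0.1216.
Proportional shares: Thornfield Terminal 3,403.53; Lower Reservoir 24,372.35; Summit Corridor 22,905.98; Valley Bridge 12,563.77; Granite Interchange 8,754.37.
Rounded to nearest $25: Thornfield Terminal $3,400; Lower Reservoir $24,375; Summit Corridor $22,900; Valley Bridge $12,575; Granite Interchange $8,750. Sum = $72,000.
Sum already equals the total — no adjustment.

Thornfield Terminal: $3,400 · Lower Reservoir: $24,375 · Summit Corridor: $22,900 · Valley Bridge: $12,575 · Granite Interchange: $8,750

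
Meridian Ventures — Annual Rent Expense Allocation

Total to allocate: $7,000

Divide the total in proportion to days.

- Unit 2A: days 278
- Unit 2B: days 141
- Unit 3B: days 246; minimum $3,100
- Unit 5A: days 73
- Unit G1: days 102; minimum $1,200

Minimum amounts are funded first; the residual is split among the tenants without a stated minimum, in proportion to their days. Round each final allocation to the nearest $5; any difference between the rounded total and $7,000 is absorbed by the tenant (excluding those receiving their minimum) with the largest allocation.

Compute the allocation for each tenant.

Fund the minimums — Unit 3B $3,100; Unit G1 $1,200. Remaining pool $2,700.
Remaining pool split over remaining days 492: Unit 2A 1,525.61 → $1,525; Unit 2B 773.78 → $775; Unit 5A 400.61 → $400.

Unit 2A: $1,525; Unit 2B: $775; Unit 3B: $3,100; Unit 5A: $400; Unit G1: $1,200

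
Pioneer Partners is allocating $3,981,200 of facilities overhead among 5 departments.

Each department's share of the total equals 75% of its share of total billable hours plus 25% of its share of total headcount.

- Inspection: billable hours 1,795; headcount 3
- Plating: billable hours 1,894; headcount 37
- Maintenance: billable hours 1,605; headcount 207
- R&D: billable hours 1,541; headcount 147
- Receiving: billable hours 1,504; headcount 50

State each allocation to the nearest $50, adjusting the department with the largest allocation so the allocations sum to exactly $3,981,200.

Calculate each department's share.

Inspection: $649,450 | Plating: $761,100 | Maintenance: $1,038,750 | R&D: $881,300 | Receiving: $650,600

Billable hours total 8,339; headcount total 444.
Blended shares (75% billable hours + 25% headcount): Inspection 0.1631; Plating 0.1912; Maintenance 0.2609; R&D 0.2214; Receiving 0.1634.
Pro-rata amounts: Inspection 649,450.81; Plating 761,115.86; Maintenance 1,038,718.55; R&D 881,302.42; Receiving 650,612.37.
After rounding ($50): Inspection $649,450; Plating $761,100; Maintenance $1,038,700; R&D $881,300; Receiving $650,600. Sum = $3,981,150.
Difference $3,981,200 − $3,981,150 = +$50 applied to largest allocation (Maintenance): Maintenance becomes $1,038,750.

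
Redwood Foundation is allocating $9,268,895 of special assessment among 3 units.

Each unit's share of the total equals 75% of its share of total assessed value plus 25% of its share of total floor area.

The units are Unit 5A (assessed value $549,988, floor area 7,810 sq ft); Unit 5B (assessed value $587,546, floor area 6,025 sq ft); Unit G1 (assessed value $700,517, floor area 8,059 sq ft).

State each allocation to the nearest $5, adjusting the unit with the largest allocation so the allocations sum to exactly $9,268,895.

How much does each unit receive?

Assessed value total 1,838,051; floor area total 21,894.
Blended shares (75% assessed value + 25% floor area): Unit 5A 0.3136; Unit 5B 0.3085; Unit G1 0.3779.
Proportional shares: Unit 5A 2,906,700.33; Unit 5B 2,859,826.63; Unit G1 3,502,368.04.
Rounded to nearest $5: Unit 5A $2,906,700; Unit 5B $2,859,825; Unit G1 $3,502,370. Sum = $9,268,895.
Sum already equals the total — no adjustment.

Unit 5A: $2,906,700 · Unit 5B: $2,859,825 · Unit G1: $3,502,370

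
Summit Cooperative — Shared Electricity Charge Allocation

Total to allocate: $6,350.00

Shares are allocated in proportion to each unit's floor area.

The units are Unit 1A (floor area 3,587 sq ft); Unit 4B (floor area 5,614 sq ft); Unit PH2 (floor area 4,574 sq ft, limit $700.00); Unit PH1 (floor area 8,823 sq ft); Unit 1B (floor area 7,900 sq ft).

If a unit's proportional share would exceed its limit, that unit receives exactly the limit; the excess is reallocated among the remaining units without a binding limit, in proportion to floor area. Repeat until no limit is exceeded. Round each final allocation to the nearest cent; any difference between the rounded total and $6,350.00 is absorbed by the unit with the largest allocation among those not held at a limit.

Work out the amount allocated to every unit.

Sum of floor area: 30,498.
Unconstrained shares: Unit 1A 746.8506; Unit 4B 1,168.8930; Unit PH2 952.3543; Unit PH1 1,837.0401; Unit 1B 1,644.8620.
Capped: Unit PH2 ($700.00); residual $5,650.00 reallocated over remaining floor area 25,924.
Remaining shares: Unit 1A 781.7679 → $781.77; Unit 4B 1,223.5419 → $1,223.54; Unit PH1 1,922.9266 → $1,922.93; Unit 1B 1,721.7636 → $1,721.76.

Unit 1A: $781.77 · Unit 4B: $1,223.54 · Unit PH2: $700.00 · Unit PH1: $1,922.93 · Unit 1B: $1,721.76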